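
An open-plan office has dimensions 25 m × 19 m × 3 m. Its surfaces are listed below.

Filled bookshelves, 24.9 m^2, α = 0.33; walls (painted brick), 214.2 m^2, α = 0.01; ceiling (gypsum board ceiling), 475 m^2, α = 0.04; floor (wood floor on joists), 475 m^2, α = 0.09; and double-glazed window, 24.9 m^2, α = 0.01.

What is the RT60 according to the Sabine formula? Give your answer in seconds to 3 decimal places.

3.171 sec

A = Σ Sᵢαᵢ = 24.9×0.33 + 214.2×0.01 + 475×0.04 + 475×0.09 + 24.9×0.01 = 72.358 sabins.
Volume V = 25 × 19 × 3 = 1425 m³.
RT60 = 0.161 · V / A = 0.161 × 1425 / 72.358 = 3.171 s.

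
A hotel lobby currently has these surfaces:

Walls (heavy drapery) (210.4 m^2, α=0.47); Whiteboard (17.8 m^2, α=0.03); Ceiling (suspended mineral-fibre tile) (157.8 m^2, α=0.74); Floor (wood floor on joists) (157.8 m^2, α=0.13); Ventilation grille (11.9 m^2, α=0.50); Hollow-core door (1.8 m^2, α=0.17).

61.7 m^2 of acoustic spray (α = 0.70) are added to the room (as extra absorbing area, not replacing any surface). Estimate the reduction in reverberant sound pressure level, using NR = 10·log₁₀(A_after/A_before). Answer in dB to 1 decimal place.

A_before = Σ Sᵢαᵢ = 210.4×0.47 + 17.8×0.03 + 157.8×0.74 + 157.8×0.13 + 11.9×0.50 + 1.8×0.17 = 242.964 sabins.
Treatment contributes 61.7·0.70 = 43.190 sabins.
New total A_after = 286.154 sabins.
Reduction = 10 log₁₀(A_after/A_before) = 10 log₁₀(1.1778) = 0.7 dB.

0.7 dB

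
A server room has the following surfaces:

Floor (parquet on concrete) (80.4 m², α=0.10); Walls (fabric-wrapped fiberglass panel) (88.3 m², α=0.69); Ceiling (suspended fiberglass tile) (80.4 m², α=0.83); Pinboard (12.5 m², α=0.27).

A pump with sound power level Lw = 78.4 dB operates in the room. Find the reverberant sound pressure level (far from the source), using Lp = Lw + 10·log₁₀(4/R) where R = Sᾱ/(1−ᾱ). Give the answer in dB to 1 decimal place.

A = 139.074 sabins; S = 261.6 m².
ᾱ = 0.5316, so room constant R = A/(1−ᾱ) = 296.913 m².
Lp = Lw + 10 log₁₀(4/R) = 78.4 -18.71 = 59.7 dB.

59.7 dB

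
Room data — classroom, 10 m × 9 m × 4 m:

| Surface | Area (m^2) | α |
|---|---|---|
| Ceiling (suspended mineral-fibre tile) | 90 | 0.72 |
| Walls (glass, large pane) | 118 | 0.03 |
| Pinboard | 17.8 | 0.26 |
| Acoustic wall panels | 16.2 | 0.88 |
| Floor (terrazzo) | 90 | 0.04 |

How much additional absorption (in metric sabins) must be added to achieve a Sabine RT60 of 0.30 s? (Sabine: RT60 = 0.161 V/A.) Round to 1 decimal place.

A₁ = Σ Sᵢαᵢ = 90×0.72 + 118×0.03 + 17.8×0.26 + 16.2×0.88 + 90×0.04 = 90.824 sabins.
Target A₂ = 0.161·360/0.30 = 193.200 sabins (V = 360 m³).
ΔA = A₂ − A₁ = 193.200 − 90.824 = 102.4 sabins.

102.4 sabins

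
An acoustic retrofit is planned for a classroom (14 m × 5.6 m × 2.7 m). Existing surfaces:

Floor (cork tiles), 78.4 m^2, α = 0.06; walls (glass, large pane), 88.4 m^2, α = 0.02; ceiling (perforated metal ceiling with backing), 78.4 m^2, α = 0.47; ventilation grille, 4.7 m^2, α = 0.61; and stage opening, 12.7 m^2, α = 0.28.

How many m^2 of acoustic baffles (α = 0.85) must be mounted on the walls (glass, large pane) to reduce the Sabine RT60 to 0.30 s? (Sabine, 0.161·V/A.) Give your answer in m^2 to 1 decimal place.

A₁ = Σ Sᵢαᵢ = 78.4×0.06 + 88.4×0.02 + 78.4×0.47 + 4.7×0.61 + 12.7×0.28 = 49.743 sabins.
Required A₂ = 0.161·211.68/0.30 = 113.602 sabins.
ΔA needed = 113.602 − 49.743 = 63.859 sabins.
Net gain per m^2: Δα = 0.85 − 0.02 = 0.83.
Panel area = 63.859 / 0.83 = 76.9 m^2.

76.9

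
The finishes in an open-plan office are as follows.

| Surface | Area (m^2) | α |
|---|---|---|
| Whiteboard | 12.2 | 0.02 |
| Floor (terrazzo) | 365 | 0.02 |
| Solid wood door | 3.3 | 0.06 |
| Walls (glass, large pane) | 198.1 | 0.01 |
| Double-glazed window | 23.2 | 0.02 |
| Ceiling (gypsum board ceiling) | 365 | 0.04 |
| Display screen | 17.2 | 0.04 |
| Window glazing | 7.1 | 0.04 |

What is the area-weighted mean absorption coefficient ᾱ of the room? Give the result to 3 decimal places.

Total surface area S = 991.1 m^2.
Weighted sum Σ Sα = 25.759.
ᾱ = A/S = 0.026.

0.026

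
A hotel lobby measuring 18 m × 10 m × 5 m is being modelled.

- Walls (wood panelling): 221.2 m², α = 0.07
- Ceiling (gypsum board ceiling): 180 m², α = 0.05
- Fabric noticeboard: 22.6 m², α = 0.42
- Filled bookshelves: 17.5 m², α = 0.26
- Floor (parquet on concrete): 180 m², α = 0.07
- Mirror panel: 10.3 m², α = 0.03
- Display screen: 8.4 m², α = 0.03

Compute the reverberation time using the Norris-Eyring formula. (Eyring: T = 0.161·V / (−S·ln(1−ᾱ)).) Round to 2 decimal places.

2.69 s

S = Σ Sᵢ = 640.0 m².
Absorption A = 221.2×0.07 + 180×0.05 + 22.6×0.42 + 17.5×0.26 + 180×0.07 + 10.3×0.03 + 8.4×0.03 = 51.687 sabins.
Mean coefficient ᾱ = A/S = 0.0808.
Eyring denominator: −S ln(1−ᾱ) = 53.921.
V = 18 × 10 × 5 = 900 m³.
T = 0.161·V/[−S·ln(1−ᾱ)] = 0.161·900/53.921 = 2.69 s.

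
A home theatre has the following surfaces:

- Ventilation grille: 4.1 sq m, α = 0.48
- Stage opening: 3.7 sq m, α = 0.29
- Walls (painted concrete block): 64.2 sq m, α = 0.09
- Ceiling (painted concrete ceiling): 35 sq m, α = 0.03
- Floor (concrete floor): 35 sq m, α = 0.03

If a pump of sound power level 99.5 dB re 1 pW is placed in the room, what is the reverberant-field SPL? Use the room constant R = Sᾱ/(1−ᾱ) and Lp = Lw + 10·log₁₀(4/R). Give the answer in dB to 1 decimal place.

94.8 dB

Σ(Sᵢαᵢ) = 4.1·0.48 + 3.7·0.29 + 64.2·0.09 + 35·0.03 + 35·0.03 = 10.919; total area S = 142.0 sq m.
ᾱ = 0.0769, so room constant R = A/(1−ᾱ) = 11.829 sq m.
Lp = Lw + 10 log₁₀(4/R) = 99.5 -4.71 = 94.8 dB.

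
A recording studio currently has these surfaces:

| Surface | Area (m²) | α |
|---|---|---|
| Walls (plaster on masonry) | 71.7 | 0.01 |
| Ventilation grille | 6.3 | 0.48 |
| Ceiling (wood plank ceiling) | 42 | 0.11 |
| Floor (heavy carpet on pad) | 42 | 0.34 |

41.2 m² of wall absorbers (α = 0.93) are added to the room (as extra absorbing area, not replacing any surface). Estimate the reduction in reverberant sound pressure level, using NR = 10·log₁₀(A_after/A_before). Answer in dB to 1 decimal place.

Equivalent absorption area: A_before = 71.7·0.01 + 6.3·0.48 + 42·0.11 + 42·0.34 = 22.641 m².
Added absorption = 41.2 × 0.93 = 38.316 sabins.
A_after = 22.641 + 38.316 = 60.957 sabins.
Reduction = 10 log₁₀(A_after/A_before) = 10 log₁₀(2.6923) = 4.3 dB.

4.3 dB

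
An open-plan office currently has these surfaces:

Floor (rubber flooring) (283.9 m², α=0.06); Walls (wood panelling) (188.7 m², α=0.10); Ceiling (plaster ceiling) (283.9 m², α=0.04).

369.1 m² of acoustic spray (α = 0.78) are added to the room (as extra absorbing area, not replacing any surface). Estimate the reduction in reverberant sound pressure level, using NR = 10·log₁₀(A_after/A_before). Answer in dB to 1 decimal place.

Total absorption A_before = 283.9*0.06 + 188.7*0.10 + 283.9*0.04
  = 17.034 + 18.870 + 11.356 = 47.260 m² sabins.
Added absorption = 369.1 × 0.78 = 287.898 sabins.
A_after = 47.260 + 287.898 = 335.158 sabins.
Reduction = 10 log₁₀(A_after/A_before) = 10 log₁₀(7.0918) = 8.5 dB.

8.5 dB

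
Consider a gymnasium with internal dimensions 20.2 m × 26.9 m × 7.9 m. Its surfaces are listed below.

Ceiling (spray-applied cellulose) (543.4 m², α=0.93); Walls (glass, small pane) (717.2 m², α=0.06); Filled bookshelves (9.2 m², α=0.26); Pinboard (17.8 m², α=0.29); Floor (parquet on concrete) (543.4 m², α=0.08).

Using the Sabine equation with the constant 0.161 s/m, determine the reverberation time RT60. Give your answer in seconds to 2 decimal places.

A = Σ Sᵢαᵢ = 543.4×0.93 + 717.2×0.06 + 9.2×0.26 + 17.8×0.29 + 543.4×0.08 = 599.420 sabins.
Room volume: 4292.702 m³.
T = 0.161 V/A = 0.161·4292.702/599.420 = 1.15 s.

1.15 s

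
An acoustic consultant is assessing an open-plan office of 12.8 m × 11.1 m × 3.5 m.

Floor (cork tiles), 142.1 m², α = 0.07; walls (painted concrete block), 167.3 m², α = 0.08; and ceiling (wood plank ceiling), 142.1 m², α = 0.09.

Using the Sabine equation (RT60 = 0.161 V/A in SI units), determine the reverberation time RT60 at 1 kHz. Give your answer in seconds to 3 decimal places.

A = Σ Sᵢαᵢ = 142.1*0.07 + 167.3*0.08 + 142.1*0.09 = 36.120 sabins.
Volume V = 12.8 × 11.1 × 3.5 = 497.28 m³.
T = 0.161 V/A = 0.161·497.28/36.120 = 2.217 s.

2.217 s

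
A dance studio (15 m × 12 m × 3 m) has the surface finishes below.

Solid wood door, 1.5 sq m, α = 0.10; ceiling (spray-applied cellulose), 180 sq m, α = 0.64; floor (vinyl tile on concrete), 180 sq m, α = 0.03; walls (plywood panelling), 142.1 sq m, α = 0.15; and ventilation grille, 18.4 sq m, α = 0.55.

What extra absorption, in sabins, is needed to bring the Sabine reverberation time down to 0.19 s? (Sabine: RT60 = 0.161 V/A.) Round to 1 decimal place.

Equivalent absorption area: A₁ = 1.5*0.10 + 180*0.64 + 180*0.03 + 142.1*0.15 + 18.4*0.55 = 152.185 sq m.
For T = 0.19 s, need A₂ = 0.161·V/T = 0.161·540/0.19 = 457.579 sabins.
ΔA = A₂ − A₁ = 457.579 − 152.185 = 305.4 sabins.

305.4 sabins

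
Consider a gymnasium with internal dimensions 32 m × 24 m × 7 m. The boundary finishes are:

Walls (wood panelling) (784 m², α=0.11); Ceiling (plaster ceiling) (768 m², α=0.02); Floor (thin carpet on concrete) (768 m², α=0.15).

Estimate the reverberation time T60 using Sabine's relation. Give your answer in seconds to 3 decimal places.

Total absorption A = 784·0.11 + 768·0.02 + 768·0.15
  = 86.240 + 15.360 + 115.200 = 216.800 m² sabins.
Volume V = 32 × 24 × 7 = 5376 m³.
RT60 = 0.161 · V / A = 0.161 × 5376 / 216.800 = 3.992 s.

3.992 sec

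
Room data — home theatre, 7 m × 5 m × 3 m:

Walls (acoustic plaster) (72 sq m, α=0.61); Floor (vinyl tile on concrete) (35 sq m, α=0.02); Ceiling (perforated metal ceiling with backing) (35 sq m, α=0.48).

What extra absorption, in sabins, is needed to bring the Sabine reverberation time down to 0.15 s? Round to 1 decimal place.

51.3 sabins

Summing Sᵢαᵢ: 43.920 + 0.700 + 16.800 → A₁ = 61.420 sabins.
For T = 0.15 s, need A₂ = 0.161·V/T = 0.161·105/0.15 = 112.700 sabins.
Additional absorption ΔA = 112.700 − 61.420 = 51.3 sabins.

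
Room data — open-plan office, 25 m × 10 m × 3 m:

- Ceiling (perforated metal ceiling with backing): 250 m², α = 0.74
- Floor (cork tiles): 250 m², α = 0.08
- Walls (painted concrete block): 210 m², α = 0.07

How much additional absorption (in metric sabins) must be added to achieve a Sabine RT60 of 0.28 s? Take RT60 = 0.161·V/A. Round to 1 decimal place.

Equivalent absorption area: A₁ = 250·0.74 + 250·0.08 + 210·0.07 = 219.700 m².
For T = 0.28 s, need A₂ = 0.161·V/T = 0.161·750/0.28 = 431.250 sabins.
ΔA = A₂ − A₁ = 431.250 − 219.700 = 211.5 sabins.

211.5 sabins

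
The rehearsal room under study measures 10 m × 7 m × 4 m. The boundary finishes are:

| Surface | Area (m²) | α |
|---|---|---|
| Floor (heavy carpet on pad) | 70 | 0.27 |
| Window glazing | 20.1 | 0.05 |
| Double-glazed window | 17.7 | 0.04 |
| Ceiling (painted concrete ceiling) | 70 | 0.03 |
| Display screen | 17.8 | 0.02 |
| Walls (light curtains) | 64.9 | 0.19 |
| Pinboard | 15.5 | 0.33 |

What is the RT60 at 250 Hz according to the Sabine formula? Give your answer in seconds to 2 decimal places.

A = Σ Sᵢαᵢ = 70*0.27 + 20.1*0.05 + 17.7*0.04 + 70*0.03 + 17.8*0.02 + 64.9*0.19 + 15.5*0.33 = 40.515 sabins.
V = 10·7·4 = 280 m³.
T = 0.161 V/A = 0.161·280/40.515 = 1.11 s.

1.11 seconds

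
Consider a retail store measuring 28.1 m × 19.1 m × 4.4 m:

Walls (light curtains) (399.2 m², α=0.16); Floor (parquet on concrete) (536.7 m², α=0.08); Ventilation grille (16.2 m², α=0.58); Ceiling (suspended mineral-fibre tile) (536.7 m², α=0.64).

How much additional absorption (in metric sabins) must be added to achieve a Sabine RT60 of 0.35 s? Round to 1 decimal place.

Summing Sᵢαᵢ: 63.872 + 42.936 + 9.396 + 343.488 → A₁ = 459.692 sabins.
V = 2361.524 m³. Required absorption A₂ = 0.161 × 2361.524 / 0.35 = 1086.301 sabins.
Shortfall: 1086.301 − 459.692 = 626.6 sabins.

626.6 sabins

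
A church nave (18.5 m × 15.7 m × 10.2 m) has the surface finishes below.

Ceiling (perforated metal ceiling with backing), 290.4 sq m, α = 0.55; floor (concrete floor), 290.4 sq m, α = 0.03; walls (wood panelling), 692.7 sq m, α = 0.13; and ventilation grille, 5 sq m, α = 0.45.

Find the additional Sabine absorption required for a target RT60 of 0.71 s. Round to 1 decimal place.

Summing Sᵢαᵢ: 159.720 + 8.712 + 90.051 + 2.250 → A₁ = 260.733 sabins.
Target A₂ = 0.161·2962.59/0.71 = 671.799 sabins (V = 2962.59 m³).
ΔA = A₂ − A₁ = 671.799 − 260.733 = 411.1 sabins.

411.1 sabins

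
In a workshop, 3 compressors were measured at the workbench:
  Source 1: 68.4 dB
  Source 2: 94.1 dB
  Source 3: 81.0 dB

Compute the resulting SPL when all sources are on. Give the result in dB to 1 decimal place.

Σ 10^(Lᵢ/10) = 2.703e+09.
Combined level = 10 log₁₀(2.703e+09) = 94.3 dB.

94.3 dB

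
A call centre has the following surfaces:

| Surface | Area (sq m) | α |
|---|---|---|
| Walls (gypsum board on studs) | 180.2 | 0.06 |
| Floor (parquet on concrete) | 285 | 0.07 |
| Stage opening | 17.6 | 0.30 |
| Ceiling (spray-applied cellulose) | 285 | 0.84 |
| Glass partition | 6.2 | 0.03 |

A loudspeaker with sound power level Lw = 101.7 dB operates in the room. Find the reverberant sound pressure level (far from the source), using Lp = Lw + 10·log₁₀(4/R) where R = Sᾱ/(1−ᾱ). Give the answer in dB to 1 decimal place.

81.4 dB

A = 275.628 sabins; S = 774.0 sq m.
ᾱ = 275.628/774.0 = 0.3561; R = Sᾱ/(1−ᾱ) = 275.628/(1−0.3561) = 428.060 sq m.
Lp = Lw + 10 log₁₀(4/R) = 101.7 -20.29 = 81.4 dB.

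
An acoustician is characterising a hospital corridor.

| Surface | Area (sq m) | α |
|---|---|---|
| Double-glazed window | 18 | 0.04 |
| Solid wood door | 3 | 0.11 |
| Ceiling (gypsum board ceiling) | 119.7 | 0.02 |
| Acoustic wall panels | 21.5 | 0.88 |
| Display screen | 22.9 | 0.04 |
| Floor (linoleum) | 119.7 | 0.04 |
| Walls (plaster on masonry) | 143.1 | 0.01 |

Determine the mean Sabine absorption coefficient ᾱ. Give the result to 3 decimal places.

S = Σ Sᵢ = 18 + 3 + 119.7 + 21.5 + 22.9 + 119.7 + 143.1 = 447.9 sq m.
Σ(Sᵢαᵢ) = 18×0.04 + 3×0.11 + 119.7×0.02 + 21.5×0.88 + 22.9×0.04 + 119.7×0.04 + 143.1×0.01 = 29.499.
ᾱ = A/S = 0.066.

0.066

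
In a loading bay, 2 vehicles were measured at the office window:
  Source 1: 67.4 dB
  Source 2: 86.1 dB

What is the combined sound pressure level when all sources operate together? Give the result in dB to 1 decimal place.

86.2 dB

Σ 10^(Lᵢ/10) = 4.129e+08.
Back to dB: 10·log₁₀ Σ = 86.2 dB.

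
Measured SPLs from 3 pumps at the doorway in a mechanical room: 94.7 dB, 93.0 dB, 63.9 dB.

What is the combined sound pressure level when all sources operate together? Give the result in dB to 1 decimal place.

Sum in the linear (power) domain: Σ 10^(Lᵢ/10) = 10^(94.7/10) + 10^(93.0/10) + 10^(63.9/10) = 4.949e+09.
L_total = 10·log₁₀(4.949e+09) = 96.9 dB.

96.9 dB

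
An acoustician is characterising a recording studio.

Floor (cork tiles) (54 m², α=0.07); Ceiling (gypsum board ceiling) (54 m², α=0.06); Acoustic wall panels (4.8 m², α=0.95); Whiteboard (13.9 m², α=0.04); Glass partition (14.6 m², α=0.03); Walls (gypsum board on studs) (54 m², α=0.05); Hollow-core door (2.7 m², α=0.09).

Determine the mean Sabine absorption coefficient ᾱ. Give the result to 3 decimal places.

Total surface area S = 198.0 m².
A = 54*0.07 + 54*0.06 + 4.8*0.95 + 13.9*0.04 + 14.6*0.03 + 54*0.05 + 2.7*0.09 = 15.517 sabins.
ᾱ = A/S = 0.078.

0.078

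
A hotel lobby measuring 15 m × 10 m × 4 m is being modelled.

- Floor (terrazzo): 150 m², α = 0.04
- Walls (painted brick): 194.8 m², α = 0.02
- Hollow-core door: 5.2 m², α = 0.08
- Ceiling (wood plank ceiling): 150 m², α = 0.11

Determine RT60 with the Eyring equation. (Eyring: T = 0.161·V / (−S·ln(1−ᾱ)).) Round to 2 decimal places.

Total surface area S = 150 + 194.8 + 5.2 + 150 = 500.0 m².
Σ(Sᵢαᵢ) = 150·0.04 + 194.8·0.02 + 5.2·0.08 + 150·0.11 = 26.812.
Mean coefficient ᾱ = A/S = 0.0536.
Eyring denominator: −S ln(1−ᾱ) = 27.545.
V = 15 × 10 × 4 = 600 m³.
T = 0.161·V/[−S·ln(1−ᾱ)] = 0.161·600/27.545 = 3.51 s.

3.51 s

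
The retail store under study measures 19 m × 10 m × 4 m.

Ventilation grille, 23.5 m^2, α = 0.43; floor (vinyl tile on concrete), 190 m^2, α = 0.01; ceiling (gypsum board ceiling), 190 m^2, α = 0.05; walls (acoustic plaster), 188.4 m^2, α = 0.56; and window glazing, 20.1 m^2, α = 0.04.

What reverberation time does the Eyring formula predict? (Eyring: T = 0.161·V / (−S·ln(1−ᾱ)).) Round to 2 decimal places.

S = Σ Sᵢ = 612.0 m^2.
Σ(Sᵢαᵢ) = 23.5·0.43 + 190·0.01 + 190·0.05 + 188.4·0.56 + 20.1·0.04 = 127.813.
ᾱ = 127.813 / 612.0 = 0.2088.
Eyring denominator: −S ln(1−ᾱ) = 143.333.
V = 19 × 10 × 4 = 760 m³.
RT60 = 0.161 × 760 / 143.333 = 0.85 s.

0.85 sec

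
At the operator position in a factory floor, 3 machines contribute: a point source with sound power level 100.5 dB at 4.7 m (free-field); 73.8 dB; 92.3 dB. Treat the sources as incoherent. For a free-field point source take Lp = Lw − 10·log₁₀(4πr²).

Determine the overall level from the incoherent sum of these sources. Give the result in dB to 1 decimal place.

Source at 4.7 m: Lp = 100.5 − 10·log₁₀(4π·4.7²) = 100.5 − 10·log₁₀(277.591) = 76.1 dB.
Σ 10^(Lᵢ/10) = 1.763e+09.
Back to dB: 10·log₁₀ Σ = 92.5 dB.

92.5 dB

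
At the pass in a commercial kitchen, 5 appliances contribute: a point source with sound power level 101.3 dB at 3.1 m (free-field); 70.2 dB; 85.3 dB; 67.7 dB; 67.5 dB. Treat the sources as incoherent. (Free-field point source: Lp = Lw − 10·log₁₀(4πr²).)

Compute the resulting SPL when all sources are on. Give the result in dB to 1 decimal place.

Source at 3.1 m: Lp = 101.3 − 10·log₁₀(4π·3.1²) = 101.3 − 10·log₁₀(120.763) = 80.5 dB.
Sum in the linear (power) domain: Σ 10^(Lᵢ/10) = 10^(80.5/10) + 10^(70.2/10) + 10^(85.3/10) + 10^(67.7/10) + 10^(67.5/10) = 4.73e+08.
Back to dB: 10·log₁₀ Σ = 86.7 dB.

86.7 dB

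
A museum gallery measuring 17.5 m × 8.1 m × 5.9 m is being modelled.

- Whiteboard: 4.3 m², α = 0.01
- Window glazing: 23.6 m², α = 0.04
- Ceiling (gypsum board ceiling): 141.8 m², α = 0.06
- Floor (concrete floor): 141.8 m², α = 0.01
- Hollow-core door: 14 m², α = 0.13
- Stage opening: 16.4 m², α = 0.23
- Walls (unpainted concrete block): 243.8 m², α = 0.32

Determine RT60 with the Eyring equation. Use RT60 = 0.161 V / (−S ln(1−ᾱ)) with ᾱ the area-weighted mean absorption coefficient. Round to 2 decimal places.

Total surface area S = 4.3 + 23.6 + 141.8 + 141.8 + 14 + 16.4 + 243.8 = 585.7 m².
Σ(Sᵢαᵢ) = 4.3×0.01 + 23.6×0.04 + 141.8×0.06 + 141.8×0.01 + 14×0.13 + 16.4×0.23 + 243.8×0.32 = 94.521.
Mean coefficient ᾱ = A/S = 0.1614.
−S·ln(1−ᾱ) = −585.7 × ln(1 − 0.1614) = 103.096.
V = 17.5 × 8.1 × 5.9 = 836.325 m³.
T = 0.161·V/[−S·ln(1−ᾱ)] = 0.161·836.325/103.096 = 1.31 s.

1.31 s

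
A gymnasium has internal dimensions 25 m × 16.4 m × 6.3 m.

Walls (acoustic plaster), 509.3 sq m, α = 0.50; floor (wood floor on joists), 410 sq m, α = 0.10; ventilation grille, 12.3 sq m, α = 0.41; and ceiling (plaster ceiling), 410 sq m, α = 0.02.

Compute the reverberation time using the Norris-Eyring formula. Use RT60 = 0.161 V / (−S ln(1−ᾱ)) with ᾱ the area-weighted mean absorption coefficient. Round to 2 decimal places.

Total surface area S = 509.3 + 410 + 12.3 + 410 = 1341.6 sq m.
Absorption A = 509.3·0.50 + 410·0.10 + 12.3·0.41 + 410·0.02 = 308.893 sabins.
Mean coefficient ᾱ = A/S = 0.2302.
−S·ln(1−ᾱ) = −1341.6 × ln(1 − 0.2302) = 350.995.
V = 25 × 16.4 × 6.3 = 2583 m³.
T = 0.161·V/[−S·ln(1−ᾱ)] = 0.161·2583/350.995 = 1.18 s.

1.18 seconds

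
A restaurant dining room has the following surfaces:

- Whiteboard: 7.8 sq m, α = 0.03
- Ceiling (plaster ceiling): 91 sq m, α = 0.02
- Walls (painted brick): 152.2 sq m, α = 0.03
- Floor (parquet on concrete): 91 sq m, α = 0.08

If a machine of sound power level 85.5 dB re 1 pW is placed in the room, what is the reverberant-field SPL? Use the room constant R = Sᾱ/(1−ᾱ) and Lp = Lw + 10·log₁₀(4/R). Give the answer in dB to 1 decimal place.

79.9 dB

A = 13.900 sabins; S = 342.0 sq m.
ᾱ = 0.0406, so room constant R = A/(1−ᾱ) = 14.488 sq m.
Lp = 85.5 + 10·log₁₀(4/14.488) = 85.5 + (-5.59) = 79.9 dB.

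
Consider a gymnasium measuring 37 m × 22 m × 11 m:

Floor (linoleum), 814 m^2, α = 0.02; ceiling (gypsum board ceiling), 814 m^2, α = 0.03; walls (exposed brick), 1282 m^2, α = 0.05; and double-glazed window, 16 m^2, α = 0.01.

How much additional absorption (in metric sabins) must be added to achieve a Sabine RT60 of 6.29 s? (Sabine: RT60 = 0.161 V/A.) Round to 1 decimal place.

A₁ = Σ Sᵢαᵢ = 814*0.02 + 814*0.03 + 1282*0.05 + 16*0.01 = 104.960 sabins.
For T = 6.29 s, need A₂ = 0.161·V/T = 0.161·8954/6.29 = 229.188 sabins.
Shortfall: 229.188 − 104.960 = 124.2 sabins.

124.2 sabins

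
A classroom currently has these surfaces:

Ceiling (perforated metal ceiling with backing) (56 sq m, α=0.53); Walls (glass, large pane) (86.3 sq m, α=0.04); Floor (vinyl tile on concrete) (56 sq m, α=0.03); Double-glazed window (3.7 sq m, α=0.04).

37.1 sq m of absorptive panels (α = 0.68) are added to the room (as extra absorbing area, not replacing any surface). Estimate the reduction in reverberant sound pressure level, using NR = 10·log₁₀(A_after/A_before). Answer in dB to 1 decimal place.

Summing Sᵢαᵢ: 29.680 + 3.452 + 1.680 + 0.148 → A_before = 34.960 sabins.
Treatment contributes 37.1·0.68 = 25.228 sabins.
A_after = 34.960 + 25.228 = 60.188 sabins.
NR = 10·log₁₀(60.188/34.960) = 2.4 dB.

2.4 dB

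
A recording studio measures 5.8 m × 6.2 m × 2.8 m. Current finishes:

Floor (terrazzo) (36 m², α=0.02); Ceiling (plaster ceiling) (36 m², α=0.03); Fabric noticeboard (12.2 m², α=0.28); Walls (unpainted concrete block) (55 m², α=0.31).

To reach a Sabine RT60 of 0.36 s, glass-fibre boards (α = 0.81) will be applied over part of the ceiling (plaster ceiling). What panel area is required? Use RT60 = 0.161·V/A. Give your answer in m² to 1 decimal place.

29.2

Equivalent absorption area: A₁ = 36*0.02 + 36*0.03 + 12.2*0.28 + 55*0.31 = 22.266 m².
V = 100.688 m³. Target absorption A₂ = 0.161 × 100.688 / 0.36 = 45.030 sabins.
ΔA needed = 45.030 − 22.266 = 22.764 sabins.
Each m² of panel replacing the ceiling (plaster ceiling) adds (0.81 − 0.03) = 0.78 sabins.
Area = ΔA/Δα = 22.764/0.78 = 29.2 m².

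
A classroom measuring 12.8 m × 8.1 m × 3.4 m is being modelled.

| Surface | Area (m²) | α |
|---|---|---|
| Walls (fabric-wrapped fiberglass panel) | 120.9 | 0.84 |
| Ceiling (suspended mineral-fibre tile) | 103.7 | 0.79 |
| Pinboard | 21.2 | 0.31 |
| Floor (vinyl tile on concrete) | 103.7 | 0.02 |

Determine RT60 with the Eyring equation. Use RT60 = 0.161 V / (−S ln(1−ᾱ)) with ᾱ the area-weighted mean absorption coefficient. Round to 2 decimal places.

S = Σ Sᵢ = 349.5 m².
Σ(Sᵢαᵢ) = 120.9·0.84 + 103.7·0.79 + 21.2·0.31 + 103.7·0.02 = 192.125.
ᾱ = 192.125 / 349.5 = 0.5497.
−S·ln(1−ᾱ) = −349.5 × ln(1 − 0.5497) = 278.846.
V = 12.8 × 8.1 × 3.4 = 352.512 m³.
RT60 = 0.161 × 352.512 / 278.846 = 0.20 s.

0.20 seconds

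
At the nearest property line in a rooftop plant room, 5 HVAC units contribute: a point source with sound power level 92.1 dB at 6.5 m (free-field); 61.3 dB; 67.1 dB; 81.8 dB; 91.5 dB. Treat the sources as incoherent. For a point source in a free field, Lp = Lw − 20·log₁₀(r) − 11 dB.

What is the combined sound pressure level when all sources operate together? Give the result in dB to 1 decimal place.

92.0 dB

Source at 6.5 m: Lp = 92.1 − 20·log₁₀(6.5) − 11 = 64.8 dB.
Sum in the linear (power) domain: Σ 10^(Lᵢ/10) = 10^(64.8/10) + 10^(61.3/10) + 10^(67.1/10) + 10^(81.8/10) + 10^(91.5/10) = 1.573e+09.
Combined level = 10 log₁₀(1.573e+09) = 92.0 dB.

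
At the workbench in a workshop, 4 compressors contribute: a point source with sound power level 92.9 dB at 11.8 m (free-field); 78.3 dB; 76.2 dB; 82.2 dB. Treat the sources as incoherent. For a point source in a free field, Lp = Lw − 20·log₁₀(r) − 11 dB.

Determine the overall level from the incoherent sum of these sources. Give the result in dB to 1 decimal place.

Source at 11.8 m: Lp = 92.9 − 20·log₁₀(11.8) − 11 = 60.5 dB.
Σ 10^(Lᵢ/10) = 2.764e+08.
Combined level = 10 log₁₀(2.764e+08) = 84.4 dB.

84.4 dB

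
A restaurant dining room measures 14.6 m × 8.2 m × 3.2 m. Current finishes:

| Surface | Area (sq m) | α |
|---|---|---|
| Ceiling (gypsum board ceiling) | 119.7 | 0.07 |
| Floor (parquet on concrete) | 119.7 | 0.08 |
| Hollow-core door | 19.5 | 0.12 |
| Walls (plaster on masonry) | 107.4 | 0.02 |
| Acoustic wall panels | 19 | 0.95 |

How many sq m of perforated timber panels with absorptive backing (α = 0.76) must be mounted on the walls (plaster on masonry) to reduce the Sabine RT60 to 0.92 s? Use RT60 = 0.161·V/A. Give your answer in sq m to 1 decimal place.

35.9

Equivalent absorption area: A₁ = 119.7×0.07 + 119.7×0.08 + 19.5×0.12 + 107.4×0.02 + 19×0.95 = 40.493 sq m.
Required A₂ = 0.161·383.104/0.92 = 67.043 sabins.
Absorption to add: 67.043 − 40.493 = 26.550 sabins.
Net gain per sq m: Δα = 0.76 − 0.02 = 0.74.
Area = ΔA/Δα = 26.550/0.74 = 35.9 sq m.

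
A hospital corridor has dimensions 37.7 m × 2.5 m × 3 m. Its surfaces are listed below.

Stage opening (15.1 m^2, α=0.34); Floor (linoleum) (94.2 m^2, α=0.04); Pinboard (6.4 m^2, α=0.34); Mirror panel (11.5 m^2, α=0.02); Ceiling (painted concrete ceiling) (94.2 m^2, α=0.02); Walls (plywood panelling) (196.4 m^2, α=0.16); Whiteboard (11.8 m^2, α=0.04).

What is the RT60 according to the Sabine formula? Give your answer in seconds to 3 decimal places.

Total absorption A = 15.1×0.34 + 94.2×0.04 + 6.4×0.34 + 11.5×0.02 + 94.2×0.02 + 196.4×0.16 + 11.8×0.04
  = 5.134 + 3.768 + 2.176 + 0.230 + 1.884 + 31.424 + 0.472 = 45.088 m^2 sabins.
Room volume: 282.75 m³.
T = 0.161 V/A = 0.161·282.75/45.088 = 1.010 s.

1.010 s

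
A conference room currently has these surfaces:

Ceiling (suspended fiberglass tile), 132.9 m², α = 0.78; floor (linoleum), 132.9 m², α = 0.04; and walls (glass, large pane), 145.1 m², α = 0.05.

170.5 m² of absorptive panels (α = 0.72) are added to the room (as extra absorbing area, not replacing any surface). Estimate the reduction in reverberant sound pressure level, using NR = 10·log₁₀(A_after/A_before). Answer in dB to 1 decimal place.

Equivalent absorption area: A_before = 132.9×0.78 + 132.9×0.04 + 145.1×0.05 = 116.233 m².
Added absorption = 170.5 × 0.72 = 122.760 sabins.
A_after = 116.233 + 122.760 = 238.993 sabins.
Reduction = 10 log₁₀(A_after/A_before) = 10 log₁₀(2.0562) = 3.1 dB.

3.1 dB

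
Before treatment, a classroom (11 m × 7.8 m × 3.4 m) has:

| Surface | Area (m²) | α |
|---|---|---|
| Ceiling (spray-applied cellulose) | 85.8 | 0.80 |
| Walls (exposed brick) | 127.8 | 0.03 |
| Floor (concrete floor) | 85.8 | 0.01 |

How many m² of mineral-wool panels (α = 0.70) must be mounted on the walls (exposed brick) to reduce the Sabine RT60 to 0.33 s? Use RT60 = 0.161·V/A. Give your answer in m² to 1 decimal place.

A₁ = Σ Sᵢαᵢ = 85.8·0.80 + 127.8·0.03 + 85.8·0.01 = 73.332 sabins.
Required A₂ = 0.161·291.72/0.33 = 142.324 sabins.
ΔA needed = 142.324 − 73.332 = 68.992 sabins.
Net gain per m²: Δα = 0.70 − 0.03 = 0.67.
Area = ΔA/Δα = 68.992/0.67 = 103.0 m².

103.0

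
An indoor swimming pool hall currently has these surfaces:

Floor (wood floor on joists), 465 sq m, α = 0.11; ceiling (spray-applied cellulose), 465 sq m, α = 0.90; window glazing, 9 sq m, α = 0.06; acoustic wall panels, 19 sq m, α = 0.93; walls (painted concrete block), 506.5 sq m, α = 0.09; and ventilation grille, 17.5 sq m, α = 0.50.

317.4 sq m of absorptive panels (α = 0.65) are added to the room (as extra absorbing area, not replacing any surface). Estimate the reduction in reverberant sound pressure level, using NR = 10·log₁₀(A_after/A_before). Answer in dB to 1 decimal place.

1.4 dB

Equivalent absorption area: A_before = 465*0.11 + 465*0.90 + 9*0.06 + 19*0.93 + 506.5*0.09 + 17.5*0.50 = 542.195 sq m.
Treatment contributes 317.4·0.65 = 206.310 sabins.
New total A_after = 748.505 sabins.
Reduction = 10 log₁₀(A_after/A_before) = 10 log₁₀(1.3805) = 1.4 dB.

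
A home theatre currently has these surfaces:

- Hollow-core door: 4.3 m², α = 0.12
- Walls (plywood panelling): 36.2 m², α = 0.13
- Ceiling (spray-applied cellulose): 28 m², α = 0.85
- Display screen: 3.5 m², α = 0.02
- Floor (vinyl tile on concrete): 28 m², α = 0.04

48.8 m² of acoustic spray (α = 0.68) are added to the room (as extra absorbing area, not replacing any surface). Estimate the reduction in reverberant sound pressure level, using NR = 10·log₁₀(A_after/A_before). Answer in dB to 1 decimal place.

3.2 dB

Summing Sᵢαᵢ: 0.516 + 4.706 + 23.800 + 0.070 + 1.120 → A_before = 30.212 sabins.
Added absorption = 48.8 × 0.68 = 33.184 sabins.
A_after = 30.212 + 33.184 = 63.396 sabins.
NR = 10·log₁₀(63.396/30.212) = 3.2 dB.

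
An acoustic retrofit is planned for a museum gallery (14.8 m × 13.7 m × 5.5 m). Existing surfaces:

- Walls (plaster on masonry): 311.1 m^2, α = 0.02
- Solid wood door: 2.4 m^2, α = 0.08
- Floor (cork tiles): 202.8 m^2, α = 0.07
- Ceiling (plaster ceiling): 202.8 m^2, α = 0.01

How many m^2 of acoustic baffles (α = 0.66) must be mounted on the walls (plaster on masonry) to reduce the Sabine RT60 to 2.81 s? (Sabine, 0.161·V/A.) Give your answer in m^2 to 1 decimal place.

Equivalent absorption area: A₁ = 311.1×0.02 + 2.4×0.08 + 202.8×0.07 + 202.8×0.01 = 22.638 m^2.
V = 1115.18 m³. Target absorption A₂ = 0.161 × 1115.18 / 2.81 = 63.895 sabins.
ΔA needed = 63.895 − 22.638 = 41.257 sabins.
Each m^2 of panel replacing the walls (plaster on masonry) adds (0.66 − 0.02) = 0.64 sabins.
Area = ΔA/Δα = 41.257/0.64 = 64.5 m^2.

64.5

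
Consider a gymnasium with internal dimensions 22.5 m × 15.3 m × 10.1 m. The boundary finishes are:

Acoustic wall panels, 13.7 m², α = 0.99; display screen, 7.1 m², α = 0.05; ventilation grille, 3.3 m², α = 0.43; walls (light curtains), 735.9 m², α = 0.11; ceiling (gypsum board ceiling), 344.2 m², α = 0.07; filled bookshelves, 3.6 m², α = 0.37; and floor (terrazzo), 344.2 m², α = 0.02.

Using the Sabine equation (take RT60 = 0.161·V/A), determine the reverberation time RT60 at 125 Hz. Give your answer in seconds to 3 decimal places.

Summing Sᵢαᵢ: 13.563 + 0.355 + 1.419 + 80.949 + 24.094 + 1.332 + 6.884 → A = 128.596 sabins.
V = 22.5·15.3·10.1 = 3476.925 m³.
T = 0.161 V/A = 0.161·3476.925/128.596 = 4.353 s.

4.353 s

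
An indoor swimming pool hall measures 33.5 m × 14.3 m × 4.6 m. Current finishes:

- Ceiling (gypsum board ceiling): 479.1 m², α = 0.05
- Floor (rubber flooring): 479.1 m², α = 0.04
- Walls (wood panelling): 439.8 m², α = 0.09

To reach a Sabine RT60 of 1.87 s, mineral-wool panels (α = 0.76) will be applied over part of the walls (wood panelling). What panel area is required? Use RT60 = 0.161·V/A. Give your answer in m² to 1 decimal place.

Summing Sᵢαᵢ: 23.955 + 19.164 + 39.582 → A₁ = 82.701 sabins.
V = 2203.63 m³. Target absorption A₂ = 0.161 × 2203.63 / 1.87 = 189.724 sabins.
Absorption to add: 189.724 − 82.701 = 107.023 sabins.
Each m² of panel replacing the walls (wood panelling) adds (0.76 − 0.09) = 0.67 sabins.
Area = ΔA/Δα = 107.023/0.67 = 159.7 m².

159.7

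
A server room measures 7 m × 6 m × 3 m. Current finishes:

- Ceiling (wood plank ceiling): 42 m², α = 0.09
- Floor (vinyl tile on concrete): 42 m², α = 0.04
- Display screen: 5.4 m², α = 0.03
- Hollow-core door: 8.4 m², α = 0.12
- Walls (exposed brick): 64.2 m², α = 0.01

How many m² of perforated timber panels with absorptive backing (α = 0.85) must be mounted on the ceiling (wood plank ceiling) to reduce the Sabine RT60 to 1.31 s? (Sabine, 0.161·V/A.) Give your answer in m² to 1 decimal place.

Equivalent absorption area: A₁ = 42*0.09 + 42*0.04 + 5.4*0.03 + 8.4*0.12 + 64.2*0.01 = 7.272 m².
V = 126 m³. Target absorption A₂ = 0.161 × 126 / 1.31 = 15.485 sabins.
Absorption to add: 15.485 − 7.272 = 8.213 sabins.
Each m² of panel replacing the ceiling (wood plank ceiling) adds (0.85 − 0.09) = 0.76 sabins.
Area = ΔA/Δα = 8.213/0.76 = 10.8 m².

10.8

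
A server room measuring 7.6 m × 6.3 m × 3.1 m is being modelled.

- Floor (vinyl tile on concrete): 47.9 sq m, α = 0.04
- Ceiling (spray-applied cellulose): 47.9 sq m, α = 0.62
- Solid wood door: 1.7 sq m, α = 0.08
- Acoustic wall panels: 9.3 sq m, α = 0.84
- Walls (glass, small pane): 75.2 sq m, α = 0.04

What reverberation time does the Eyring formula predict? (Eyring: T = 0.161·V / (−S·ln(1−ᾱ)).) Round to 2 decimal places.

0.49 sec

Total surface area S = 47.9 + 47.9 + 1.7 + 9.3 + 75.2 = 182.0 sq m.
Σ(Sᵢαᵢ) = 47.9·0.04 + 47.9·0.62 + 1.7·0.08 + 9.3·0.84 + 75.2·0.04 = 42.570.
ᾱ = 42.570 / 182.0 = 0.2339.
Eyring denominator: −S ln(1−ᾱ) = 48.493.
V = 7.6 × 6.3 × 3.1 = 148.428 m³.
T = 0.161·V/[−S·ln(1−ᾱ)] = 0.161·148.428/48.493 = 0.49 s.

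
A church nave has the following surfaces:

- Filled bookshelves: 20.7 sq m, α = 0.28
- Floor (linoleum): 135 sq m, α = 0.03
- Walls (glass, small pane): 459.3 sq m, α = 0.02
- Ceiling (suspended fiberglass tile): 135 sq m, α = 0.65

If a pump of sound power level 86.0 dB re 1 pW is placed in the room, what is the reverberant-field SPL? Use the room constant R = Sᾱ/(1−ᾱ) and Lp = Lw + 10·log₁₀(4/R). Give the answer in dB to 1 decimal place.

71.1 dB

Σ(Sᵢαᵢ) = 20.7·0.28 + 135·0.03 + 459.3·0.02 + 135·0.65 = 106.782; total area S = 750.0 sq m.
ᾱ = 0.1424, so room constant R = A/(1−ᾱ) = 124.513 sq m.
Lp = 86.0 + 10·log₁₀(4/124.513) = 86.0 + (-14.93) = 71.1 dB.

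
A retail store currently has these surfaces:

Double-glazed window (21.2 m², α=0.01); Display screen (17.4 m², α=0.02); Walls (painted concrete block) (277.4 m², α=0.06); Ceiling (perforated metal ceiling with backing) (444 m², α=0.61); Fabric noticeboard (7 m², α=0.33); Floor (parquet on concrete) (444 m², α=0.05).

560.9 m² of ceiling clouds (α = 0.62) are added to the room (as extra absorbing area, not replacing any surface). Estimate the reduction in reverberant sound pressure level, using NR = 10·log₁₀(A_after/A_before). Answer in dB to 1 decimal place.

Summing Sᵢαᵢ: 0.212 + 0.348 + 16.644 + 270.840 + 2.310 + 22.200 → A_before = 312.554 sabins.
Treatment contributes 560.9·0.62 = 347.758 sabins.
New total A_after = 660.312 sabins.
Reduction = 10 log₁₀(A_after/A_before) = 10 log₁₀(2.1126) = 3.2 dB.

3.2 dB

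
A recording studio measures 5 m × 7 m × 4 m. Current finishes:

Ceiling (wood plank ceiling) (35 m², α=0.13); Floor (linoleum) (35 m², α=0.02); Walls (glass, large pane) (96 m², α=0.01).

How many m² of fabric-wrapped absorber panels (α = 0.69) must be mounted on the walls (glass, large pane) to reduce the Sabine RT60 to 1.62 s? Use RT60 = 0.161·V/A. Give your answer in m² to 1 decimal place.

11.3

Equivalent absorption area: A₁ = 35*0.13 + 35*0.02 + 96*0.01 = 6.210 m².
Required A₂ = 0.161·140/1.62 = 13.914 sabins.
Absorption to add: 13.914 − 6.210 = 7.704 sabins.
Each m² of panel replacing the walls (glass, large pane) adds (0.69 − 0.01) = 0.68 sabins.
Panel area = 7.704 / 0.68 = 11.3 m².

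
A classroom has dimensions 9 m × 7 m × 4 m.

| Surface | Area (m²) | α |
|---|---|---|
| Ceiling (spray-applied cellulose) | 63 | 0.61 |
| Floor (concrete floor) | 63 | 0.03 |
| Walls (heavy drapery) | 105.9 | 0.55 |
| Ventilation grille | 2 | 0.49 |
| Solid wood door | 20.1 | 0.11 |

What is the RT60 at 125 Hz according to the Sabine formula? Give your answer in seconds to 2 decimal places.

0.40 s

Summing Sᵢαᵢ: 38.430 + 1.890 + 58.245 + 0.980 + 2.211 → A = 101.756 sabins.
Volume V = 9 × 7 × 4 = 252 m³.
Sabine: RT60 = 0.161 × 252 / 101.756 = 0.40 s.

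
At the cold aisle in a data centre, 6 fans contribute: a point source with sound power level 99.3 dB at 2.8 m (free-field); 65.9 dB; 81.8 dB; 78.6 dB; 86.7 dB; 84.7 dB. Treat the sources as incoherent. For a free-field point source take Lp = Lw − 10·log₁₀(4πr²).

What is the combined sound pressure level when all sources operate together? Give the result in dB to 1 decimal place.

90.3 dB

Source at 2.8 m: Lp = 99.3 − 10·log₁₀(4π·2.8²) = 99.3 − 10·log₁₀(98.520) = 79.4 dB.
Sum in the linear (power) domain: Σ 10^(Lᵢ/10) = 10^(79.4/10) + 10^(65.9/10) + 10^(81.8/10) + 10^(78.6/10) + 10^(86.7/10) + 10^(84.7/10) = 1.078e+09.
Combined level = 10 log₁₀(1.078e+09) = 90.3 dB.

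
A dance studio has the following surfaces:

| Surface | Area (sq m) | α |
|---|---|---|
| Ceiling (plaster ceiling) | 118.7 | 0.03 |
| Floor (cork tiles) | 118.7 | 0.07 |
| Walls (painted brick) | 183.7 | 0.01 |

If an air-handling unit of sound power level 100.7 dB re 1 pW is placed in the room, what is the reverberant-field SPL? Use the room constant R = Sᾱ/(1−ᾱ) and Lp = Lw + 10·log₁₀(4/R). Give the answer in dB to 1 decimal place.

Σ(Sᵢαᵢ) = 118.7·0.03 + 118.7·0.07 + 183.7·0.01 = 13.707; total area S = 421.1 sq m.
ᾱ = 0.0326, so room constant R = A/(1−ᾱ) = 14.169 sq m.
Lp = 100.7 + 10·log₁₀(4/14.169) = 100.7 + (-5.49) = 95.2 dB.

95.2 dB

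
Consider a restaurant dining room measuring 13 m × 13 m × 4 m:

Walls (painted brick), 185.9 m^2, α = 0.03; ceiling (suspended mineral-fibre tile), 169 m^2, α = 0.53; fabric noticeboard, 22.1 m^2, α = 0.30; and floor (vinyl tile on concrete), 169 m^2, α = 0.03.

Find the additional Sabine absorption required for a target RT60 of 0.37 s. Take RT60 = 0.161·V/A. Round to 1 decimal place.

187.3 sabins

Summing Sᵢαᵢ: 5.577 + 89.570 + 6.630 + 5.070 → A₁ = 106.847 sabins.
Target A₂ = 0.161·676/0.37 = 294.151 sabins (V = 676 m³).
ΔA = A₂ − A₁ = 294.151 − 106.847 = 187.3 sabins.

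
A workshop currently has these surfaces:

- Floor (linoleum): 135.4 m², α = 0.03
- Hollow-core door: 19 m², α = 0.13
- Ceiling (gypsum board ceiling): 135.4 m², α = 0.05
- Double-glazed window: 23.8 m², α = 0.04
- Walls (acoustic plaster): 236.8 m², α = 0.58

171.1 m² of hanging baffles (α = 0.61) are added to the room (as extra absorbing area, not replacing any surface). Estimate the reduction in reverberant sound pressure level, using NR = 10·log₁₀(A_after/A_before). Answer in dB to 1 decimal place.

2.3 dB

Equivalent absorption area: A_before = 135.4·0.03 + 19·0.13 + 135.4·0.05 + 23.8·0.04 + 236.8·0.58 = 151.598 m².
Treatment contributes 171.1·0.61 = 104.371 sabins.
New total A_after = 255.969 sabins.
Reduction = 10 log₁₀(A_after/A_before) = 10 log₁₀(1.6885) = 2.3 dB.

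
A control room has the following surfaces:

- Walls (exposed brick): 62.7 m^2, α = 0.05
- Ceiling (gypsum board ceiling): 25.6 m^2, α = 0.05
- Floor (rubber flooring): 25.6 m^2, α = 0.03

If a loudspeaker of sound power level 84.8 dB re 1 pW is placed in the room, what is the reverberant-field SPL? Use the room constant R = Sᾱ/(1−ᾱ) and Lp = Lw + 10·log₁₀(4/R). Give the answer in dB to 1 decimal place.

A = 5.183 sabins; S = 113.9 m^2.
ᾱ = 0.0455, so room constant R = A/(1−ᾱ) = 5.430 m^2.
Lp = Lw + 10 log₁₀(4/R) = 84.8 -1.33 = 83.5 dB.

83.5 dB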